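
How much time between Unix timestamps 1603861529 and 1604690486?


Difference = 1604690486 - 1603861529 = 828957 seconds
In hours: 828957 / 3600 ≈ 230.3
In days: 828957 / 86400 ≈ 9.59

828957 seconds (230.3 hours / 9.59 days)


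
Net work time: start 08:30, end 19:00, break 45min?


Total time = (19×60+0) - (8×60+30)
= 1140 - 510 = 630 min
Minus break: 630 - 45 = 585 min
= 9h 45m

9h 45m (585 minutes)


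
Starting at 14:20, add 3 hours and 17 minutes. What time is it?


Start: 860 minutes from midnight
Add: 197 minutes
Total: 1057 minutes
Hours: 1057 ÷ 60 = 17 remainder 37

17:37


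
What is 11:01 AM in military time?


Input: 11:01 AM
AM hour stays: 11

11:01


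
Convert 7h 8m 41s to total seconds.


Hours: 7 × 3600 = 25200
Minutes: 8 × 60 = 480
Seconds: 41
Total = 25200 + 480 + 41 = 25721

25721 seconds


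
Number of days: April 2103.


30 days

Month: April (month 4)
April has 30 days


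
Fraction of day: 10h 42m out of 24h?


Total minutes: 10×60 + 42 = 642
Day = 24×60 = 1440 minutes
Fraction = 642/1440 ≈ 0.4458
As a percentage: 642/1440 × 100 ≈ 44.58%

0.4458 (44.58%)


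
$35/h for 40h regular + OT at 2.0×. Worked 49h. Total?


$2030.00

Regular: 40h × $35 = $1400.00
Overtime: 49 - 40 = 9h
OT pay: 9h × $35 × 2.0 = $630.00
Total = $1400.00 + $630.00 = $2030.00


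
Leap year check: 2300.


Rules: divisible by 4 AND (not by 100 OR by 400)
2300 ÷ 4 = 575 exactly → divisible by 4
2300 ÷ 100 = 23 exactly → divisible by 100
2300 ÷ 400 = 5 remainder 300 → not divisible by 400
Divisible by 100 but not by 400 → not a leap year

No


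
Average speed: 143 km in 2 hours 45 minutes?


52.0 km/h

Distance: 143 km
Time: 2h 45m = 165 min = 165/60 = 11/4 hours
Speed = 143 ÷ (11/4) = 143 × 4 / 11 = 572/11 = 52.0 km/h


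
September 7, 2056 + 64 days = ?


Start: September 7, 2056
Add 64 days
September 7 → October 1: 30 - 7 + 1 = 24 days (64 - 24 = 40 left)
October 1 → November 1: 31 - 1 + 1 = 31 days (40 - 31 = 9 left)
November 1 + 9 = November 10, 2056

November 10, 2056


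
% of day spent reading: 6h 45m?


Time: 405 minutes
Day: 1440 minutes
Percentage = (405/1440) × 100 ≈ 28.1%

28.1%


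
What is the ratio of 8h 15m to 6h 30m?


33:26 (1.27)

Duration 1: 495 minutes
Duration 2: 390 minutes
Ratio = 495:390
GCD = 15
Simplified = 33:26
As a decimal: 33/26 ≈ 1.27


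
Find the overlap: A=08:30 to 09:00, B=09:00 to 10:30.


0 minutes

Meeting A: 510-540 (in minutes from midnight)
Meeting B: 540-630
Overlap start = max(510, 540) = 540
Overlap end = min(540, 630) = 540
Overlap = max(0, 540 - 540) = 0 min


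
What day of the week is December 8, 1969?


Zeller's congruence:
q=8, m=12, k=69, j=19
h = (8 + ⌊13×13/5⌋ + 69 + ⌊69/4⌋ + ⌊19/4⌋ - 2×19) mod 7
= (8 + 33 + 69 + 17 + 4 - 38) mod 7
= 93 mod 7 = 2
h=2 → Monday

Monday


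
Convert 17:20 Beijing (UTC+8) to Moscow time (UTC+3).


Time difference = UTC+3 - UTC+8 = -5 hours
New hour = (17 -5) mod 24
= 12 mod 24 = 12
Minutes unchanged → 12:20

12:20


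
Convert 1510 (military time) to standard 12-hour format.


3:10 PM

Hour: 15
15 - 12 = 3 → PM


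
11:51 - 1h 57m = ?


Start: 711 minutes from midnight
Subtract: 117 minutes
Remaining: 711 - 117 = 594
Hours: 9, Minutes: 54

09:54


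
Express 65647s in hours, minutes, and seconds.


Hours: 65647 ÷ 3600 = 18 remainder 847
Minutes: 847 ÷ 60 = 14 remainder 7
Seconds: 7

18h 14m 7s


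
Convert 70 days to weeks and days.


Weeks: 70 ÷ 7 = 10 remainder 0

10 weeks 0 days


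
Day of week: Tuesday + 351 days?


Start: Tuesday (index 1)
(1 + 351) mod 7
= 352 mod 7
= 2
Index 2 → Wednesday

Wednesday


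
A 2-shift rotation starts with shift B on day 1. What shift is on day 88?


Shift A

Shifts: A, B
Start: B (index 1)
Day 88: (1 + 88 - 1) mod 2
= 88 mod 2
= 0
Index 0 → shift A


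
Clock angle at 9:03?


106.5°

Hour hand = 9×30 + 3×0.5 = 271.5°
Minute hand = 3×6 = 18°
Difference = |271.5 - 18| = 253.5°
Since > 180°: 360 - 253.5 = 106.5°


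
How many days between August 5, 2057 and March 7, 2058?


From August 5, 2057 to March 7, 2058
Rest of August 2057: 31 - 5 = 26
Full months: September 30, October 31, November 30, December 31, January 31, February 2058 28
Days into March 2058: 7
Total = 26 + 30 + 31 + 30 + 31 + 31 + 28 + 7 = 214 days

214 days


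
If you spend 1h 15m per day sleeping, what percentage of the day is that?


5.2%

Time: 75 minutes
Day: 1440 minutes
Percentage = (75/1440) × 100 ≈ 5.2%


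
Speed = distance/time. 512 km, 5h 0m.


102.4 km/h

Distance: 512 km
Time: 5 hours
Speed = 512 / 5 = 102.4 km/h


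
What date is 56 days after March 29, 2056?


May 24, 2056

Start: March 29, 2056
Add 56 days
March 29 → April 1: 31 - 29 + 1 = 3 days (56 - 3 = 53 left)
April 1 → May 1: 30 - 1 + 1 = 30 days (53 - 30 = 23 left)
May 1 + 23 = May 24, 2056


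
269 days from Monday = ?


Thursday

Start: Monday (index 0)
(0 + 269) mod 7
= 269 mod 7
= 3
Index 3 → Thursday


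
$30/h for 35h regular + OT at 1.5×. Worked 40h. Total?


$1275.00

Regular: 35h × $30 = $1050.00
Overtime: 40 - 35 = 5h
OT pay: 5h × $30 × 1.5 = $225.00
Total = $1050.00 + $225.00 = $1275.00


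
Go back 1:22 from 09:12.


Start: 552 minutes from midnight
Subtract: 82 minutes
Remaining: 552 - 82 = 470
Hours: 7, Minutes: 50

07:50


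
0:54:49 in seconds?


Hours: 0 × 3600 = 0
Minutes: 54 × 60 = 3240
Seconds: 49
Total = 0 + 3240 + 49 = 3289

3289 seconds


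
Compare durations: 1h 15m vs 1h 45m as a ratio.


Duration 1: 75 minutes
Duration 2: 105 minutes
Ratio = 75:105
GCD = 15
Simplified = 5:7
As a decimal: 5/7 ≈ 0.71

5:7 (0.71)


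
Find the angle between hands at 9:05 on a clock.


Hour hand = 9×30 + 5×0.5 = 272.5°
Minute hand = 5×6 = 30°
Difference = |272.5 - 30| = 242.5°
Since > 180°: 360 - 242.5 = 117.5°

117.5°


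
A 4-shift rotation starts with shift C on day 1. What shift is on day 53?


Shifts: A, B, C, D
Start: C (index 2)
Day 53: (2 + 53 - 1) mod 4
= 54 mod 4
= 2
Index 2 → shift C

Shift C


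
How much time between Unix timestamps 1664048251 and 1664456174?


Difference = 1664456174 - 1664048251 = 407923 seconds
In hours: 407923 / 3600 ≈ 113.3
In days: 407923 / 86400 ≈ 4.72

407923 seconds (113.3 hours / 4.72 days)


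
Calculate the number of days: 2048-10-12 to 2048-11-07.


26 days

From October 12, 2048 to November 7, 2048
Rest of October 2048: 31 - 12 = 19
Days into November 2048: 7
Total = 19 + 7 = 26 days


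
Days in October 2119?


Month: October (month 10)
October has 31 days

31 days


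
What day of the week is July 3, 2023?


Monday

Zeller's congruence:
q=3, m=7, k=23, j=20
h = (3 + ⌊13×8/5⌋ + 23 + ⌊23/4⌋ + ⌊20/4⌋ - 2×20) mod 7
= (3 + 20 + 23 + 5 + 5 - 40) mod 7
= 16 mod 7 = 2
h=2 → Monday


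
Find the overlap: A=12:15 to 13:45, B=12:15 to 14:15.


90 minutes

Meeting A: 735-825 (in minutes from midnight)
Meeting B: 735-855
Overlap start = max(735, 735) = 735
Overlap end = min(825, 855) = 825
Overlap = max(0, 825 - 735) = 90 min


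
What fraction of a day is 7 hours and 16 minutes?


0.3028 (30.28%)

Total minutes: 7×60 + 16 = 436
Day = 24×60 = 1440 minutes
Fraction = 436/1440 ≈ 0.3028
As a percentage: 436/1440 × 100 ≈ 30.28%


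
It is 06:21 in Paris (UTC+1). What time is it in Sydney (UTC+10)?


Time difference = UTC+10 - UTC+1 = +9 hours
New hour = (6 + 9) mod 24
= 15 mod 24 = 15
Minutes unchanged → 15:21

15:21


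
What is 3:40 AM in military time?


Input: 3:40 AM
AM hour stays: 3

03:40


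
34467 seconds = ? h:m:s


Hours: 34467 ÷ 3600 = 9 remainder 2067
Minutes: 2067 ÷ 60 = 34 remainder 27
Seconds: 27

9h 34m 27s


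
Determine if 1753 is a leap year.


Rules: divisible by 4 AND (not by 100 OR by 400)
1753 ÷ 4 = 438 remainder 1 → not divisible by 4
Not divisible by 4 → not a leap year

No


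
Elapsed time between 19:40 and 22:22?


2h 42m

End time in minutes: 22×60 + 22 = 1342
Start time in minutes: 19×60 + 40 = 1180
Difference = 1342 - 1180 = 162 minutes
= 2 hours 42 minutes


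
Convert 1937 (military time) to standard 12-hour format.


7:37 PM

Hour: 19
19 - 12 = 7 → PM


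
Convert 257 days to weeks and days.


36 weeks 5 days

Weeks: 257 ÷ 7 = 36 remainder 5


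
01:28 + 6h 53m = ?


08:21

Start: 88 minutes from midnight
Add: 413 minutes
Total: 501 minutes
Hours: 501 ÷ 60 = 8 remainder 21


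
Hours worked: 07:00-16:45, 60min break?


Total time = (16×60+45) - (7×60+0)
= 1005 - 420 = 585 min
Minus break: 585 - 60 = 525 min
= 8h 45m

8h 45m (525 minutes)


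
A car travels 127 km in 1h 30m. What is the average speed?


Distance: 127 km
Time: 1h 30m = 90 min = 90/60 = 3/2 hours
Speed = 127 ÷ (3/2) = 127 × 2 / 3 = 254/3 ≈ 84.7 km/h

84.7 km/h


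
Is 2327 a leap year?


Rules: divisible by 4 AND (not by 100 OR by 400)
2327 ÷ 4 = 581 remainder 3 → not divisible by 4
Not divisible by 4 → not a leap year

No


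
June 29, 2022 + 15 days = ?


Start: June 29, 2022
Add 15 days
June 29 → July 1: 30 - 29 + 1 = 2 days (15 - 2 = 13 left)
July 1 + 13 = July 14, 2022

July 14, 2022


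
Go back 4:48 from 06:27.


01:39

Start: 387 minutes from midnight
Subtract: 288 minutes
Remaining: 387 - 288 = 99
Hours: 1, Minutes: 39


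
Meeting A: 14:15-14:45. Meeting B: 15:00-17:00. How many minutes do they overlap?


Meeting A: 855-885 (in minutes from midnight)
Meeting B: 900-1020
Overlap start = max(855, 900) = 900
Overlap end = min(885, 1020) = 885
Overlap = max(0, 885 - 900) = 0 min

0 minutes


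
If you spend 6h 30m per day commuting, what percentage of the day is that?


27.1%

Time: 390 minutes
Day: 1440 minutes
Percentage = (390/1440) × 100 ≈ 27.1%


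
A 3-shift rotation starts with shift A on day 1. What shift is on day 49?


Shift A

Shifts: A, B, C
Start: A (index 0)
Day 49: (0 + 49 - 1) mod 3
= 48 mod 3
= 0
Index 0 → shift A


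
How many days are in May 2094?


Month: May (month 5)
May has 31 days

31 days


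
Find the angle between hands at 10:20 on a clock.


Hour hand = 10×30 + 20×0.5 = 310.0°
Minute hand = 20×6 = 120°
Difference = |310.0 - 120| = 190.0°
Since > 180°: 360 - 190.0 = 170.0°

170.0°


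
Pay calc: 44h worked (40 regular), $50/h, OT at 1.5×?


$2300.00

Regular: 40h × $50 = $2000.00
Overtime: 44 - 40 = 4h
OT pay: 4h × $50 × 1.5 = $300.00
Total = $2000.00 + $300.00 = $2300.00


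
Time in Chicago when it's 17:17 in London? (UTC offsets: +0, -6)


11:17

Time difference = UTC-6 - UTC+0 = -6 hours
New hour = (17 -6) mod 24
= 11 mod 24 = 11
Minutes unchanged → 11:17


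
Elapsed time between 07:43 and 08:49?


End time in minutes: 8×60 + 49 = 529
Start time in minutes: 7×60 + 43 = 463
Difference = 529 - 463 = 66 minutes
= 1 hours 6 minutes

1h 6m


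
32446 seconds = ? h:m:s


Hours: 32446 ÷ 3600 = 9 remainder 46
Minutes: 46 ÷ 60 = 0 remainder 46
Seconds: 46

9h 0m 46s


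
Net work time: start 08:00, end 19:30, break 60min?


10h 30m (630 minutes)

Total time = (19×60+30) - (8×60+0)
= 1170 - 480 = 690 min
Minus break: 690 - 60 = 630 min
= 10h 30m


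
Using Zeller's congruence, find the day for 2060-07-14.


Wednesday

Zeller's congruence:
q=14, m=7, k=60, j=20
h = (14 + ⌊13×8/5⌋ + 60 + ⌊60/4⌋ + ⌊20/4⌋ - 2×20) mod 7
= (14 + 20 + 60 + 15 + 5 - 40) mod 7
= 74 mod 7 = 4
h=4 → Wednesday


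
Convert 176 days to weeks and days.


25 weeks 1 days

Weeks: 176 ÷ 7 = 25 remainder 1


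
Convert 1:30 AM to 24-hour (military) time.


01:30

Input: 1:30 AM
AM hour stays: 1


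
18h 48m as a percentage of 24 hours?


0.7833 (78.33%)

Total minutes: 18×60 + 48 = 1128
Day = 24×60 = 1440 minutes
Fraction = 1128/1440 ≈ 0.7833
As a percentage: 1128/1440 × 100 ≈ 78.33%


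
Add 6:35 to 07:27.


Start: 447 minutes from midnight
Add: 395 minutes
Total: 842 minutes
Hours: 842 ÷ 60 = 14 remainder 2

14:02


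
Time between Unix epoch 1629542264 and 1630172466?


630202 seconds (175.1 hours / 7.29 days)

Difference = 1630172466 - 1629542264 = 630202 seconds
In hours: 630202 / 3600 ≈ 175.1
In days: 630202 / 86400 ≈ 7.29


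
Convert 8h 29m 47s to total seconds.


30587 seconds

Hours: 8 × 3600 = 28800
Minutes: 29 × 60 = 1740
Seconds: 47
Total = 28800 + 1740 + 47 = 30587


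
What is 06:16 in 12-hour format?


6:16 AM

Hour: 6
6 < 12 → AM


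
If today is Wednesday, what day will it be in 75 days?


Monday

Start: Wednesday (index 2)
(2 + 75) mod 7
= 77 mod 7
= 0
Index 0 → Monday


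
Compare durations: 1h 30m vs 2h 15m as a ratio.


2:3 (0.67)

Duration 1: 90 minutes
Duration 2: 135 minutes
Ratio = 90:135
GCD = 45
Simplified = 2:3
As a decimal: 2/3 ≈ 0.67


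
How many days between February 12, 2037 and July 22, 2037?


From February 12, 2037 to July 22, 2037
Rest of February 2037: 28 - 12 = 16
Full months: March 31, April 30, May 31, June 30
Days into July 2037: 22
Total = 16 + 31 + 30 + 31 + 30 + 22 = 160 days

160 days


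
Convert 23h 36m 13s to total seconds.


Hours: 23 × 3600 = 82800
Minutes: 36 × 60 = 2160
Seconds: 13
Total = 82800 + 2160 + 13 = 84973

84973 seconds


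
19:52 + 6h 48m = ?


02:40 (next day)

Start: 1192 minutes from midnight
Add: 408 minutes
Total: 1600 minutes
Hours: 1600 ÷ 60 = 26 remainder 40
26 ≥ 24 → 26 - 24 = 2 (next day)


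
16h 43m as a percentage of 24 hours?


Total minutes: 16×60 + 43 = 1003
Day = 24×60 = 1440 minutes
Fraction = 1003/1440 ≈ 0.6965
As a percentage: 1003/1440 × 100 ≈ 69.65%

0.6965 (69.65%)


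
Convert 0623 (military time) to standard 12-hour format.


Hour: 6
6 < 12 → AM

6:23 AM


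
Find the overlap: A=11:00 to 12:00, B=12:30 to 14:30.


Meeting A: 660-720 (in minutes from midnight)
Meeting B: 750-870
Overlap start = max(660, 750) = 750
Overlap end = min(720, 870) = 720
Overlap = max(0, 720 - 750) = 0 min

0 minutes


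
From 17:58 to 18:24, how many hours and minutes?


End time in minutes: 18×60 + 24 = 1104
Start time in minutes: 17×60 + 58 = 1078
Difference = 1104 - 1078 = 26 minutes
= 0 hours 26 minutes

0h 26m


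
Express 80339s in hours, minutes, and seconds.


Hours: 80339 ÷ 3600 = 22 remainder 1139
Minutes: 1139 ÷ 60 = 18 remainder 59
Seconds: 59

22h 18m 59s


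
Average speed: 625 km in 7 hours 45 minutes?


80.6 km/h

Distance: 625 km
Time: 7h 45m = 465 min = 465/60 = 31/4 hours
Speed = 625 ÷ (31/4) = 625 × 4 / 31 = 2500/31 ≈ 80.6 km/h


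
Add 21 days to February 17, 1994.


March 10, 1994

Start: February 17, 1994
Add 21 days
February 17 → March 1: 28 - 17 + 1 = 12 days (21 - 12 = 9 left)
March 1 + 9 = March 10, 1994


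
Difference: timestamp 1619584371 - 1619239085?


Difference = 1619584371 - 1619239085 = 345286 seconds
In hours: 345286 / 3600 ≈ 95.9
In days: 345286 / 86400 ≈ 4.00

345286 seconds (95.9 hours / 4.00 days)


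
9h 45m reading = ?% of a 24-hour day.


Time: 585 minutes
Day: 1440 minutes
Percentage = (585/1440) × 100 ≈ 40.6%

40.6%


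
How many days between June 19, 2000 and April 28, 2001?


313 days

From June 19, 2000 to April 28, 2001
Rest of June 2000: 30 - 19 = 11
Full months: July 31, August 31, September 30, October 31, November 30, December 31, January 31, February 2001 28, March 31
Days into April 2001: 28
Total = 11 + 31 + 31 + 30 + 31 + 30 + 31 + 31 + 28 + 31 + 28 = 313 days


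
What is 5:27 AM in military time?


Input: 5:27 AM
AM hour stays: 5

05:27


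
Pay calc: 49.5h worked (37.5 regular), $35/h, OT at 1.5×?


$1942.50

Regular: 37.5h × $35 = $1312.50
Overtime: 49.5 - 37.5 = 12.0h
OT pay: 12.0h × $35 × 1.5 = $630.00
Total = $1312.50 + $630.00 = $1942.50


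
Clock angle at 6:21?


Hour hand = 6×30 + 21×0.5 = 190.5°
Minute hand = 21×6 = 126°
Difference = |190.5 - 126| = 64.5°

64.5°


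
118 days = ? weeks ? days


16 weeks 6 days

Weeks: 118 ÷ 7 = 16 remainder 6


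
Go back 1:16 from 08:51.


07:35

Start: 531 minutes from midnight
Subtract: 76 minutes
Remaining: 531 - 76 = 455
Hours: 7, Minutes: 35


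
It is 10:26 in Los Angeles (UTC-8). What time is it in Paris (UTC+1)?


Time difference = UTC+1 - UTC-8 = +9 hours
New hour = (10 + 9) mod 24
= 19 mod 24 = 19
Minutes unchanged → 19:26

19:26


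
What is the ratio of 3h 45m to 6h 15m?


3:5 (0.60)

Duration 1: 225 minutes
Duration 2: 375 minutes
Ratio = 225:375
GCD = 75
Simplified = 3:5
As a decimal: 3/5 = 0.60


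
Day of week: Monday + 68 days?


Start: Monday (index 0)
(0 + 68) mod 7
= 68 mod 7
= 5
Index 5 → Saturday

Saturday


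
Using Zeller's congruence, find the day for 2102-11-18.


Zeller's congruence:
q=18, m=11, k=2, j=21
h = (18 + ⌊13×12/5⌋ + 2 + ⌊2/4⌋ + ⌊21/4⌋ - 2×21) mod 7
= (18 + 31 + 2 + 0 + 5 - 42) mod 7
= 14 mod 7 = 0
h=0 → Saturday

Saturday


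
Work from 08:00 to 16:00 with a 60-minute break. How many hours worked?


7h 0m (420 minutes)

Total time = (16×60+0) - (8×60+0)
= 960 - 480 = 480 min
Minus break: 480 - 60 = 420 min
= 7h 0m


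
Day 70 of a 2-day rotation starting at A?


Shifts: A, B
Start: A (index 0)
Day 70: (0 + 70 - 1) mod 2
= 69 mod 2
= 1
Index 1 → shift B

Shift B


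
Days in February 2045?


28 days

Month: February (month 2)
February: 28 or 29 (leap year)
2045 leap year? No


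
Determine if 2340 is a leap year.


Yes

Rules: divisible by 4 AND (not by 100 OR by 400)
2340 ÷ 4 = 585 exactly → divisible by 4
2340 ÷ 100 = 23 remainder 40 → not divisible by 100
Divisible by 4 but not by 100 → leap year


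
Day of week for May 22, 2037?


Zeller's congruence:
q=22, m=5, k=37, j=20
h = (22 + ⌊13×6/5⌋ + 37 + ⌊37/4⌋ + ⌊20/4⌋ - 2×20) mod 7
= (22 + 15 + 37 + 9 + 5 - 40) mod 7
= 48 mod 7 = 6
h=6 → Friday

Friday


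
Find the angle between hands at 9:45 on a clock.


22.5°

Hour hand = 9×30 + 45×0.5 = 292.5°
Minute hand = 45×6 = 270°
Difference = |292.5 - 270| = 22.5°


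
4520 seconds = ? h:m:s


Hours: 4520 ÷ 3600 = 1 remainder 920
Minutes: 920 ÷ 60 = 15 remainder 20
Seconds: 20

1h 15m 20s


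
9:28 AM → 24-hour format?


Input: 9:28 AM
AM hour stays: 9

09:28


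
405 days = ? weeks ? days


57 weeks 6 days

Weeks: 405 ÷ 7 = 57 remainder 6


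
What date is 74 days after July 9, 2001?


September 21, 2001

Start: July 9, 2001
Add 74 days
July 9 → August 1: 31 - 9 + 1 = 23 days (74 - 23 = 51 left)
August 1 → September 1: 31 - 1 + 1 = 31 days (51 - 31 = 20 left)
September 1 + 20 = September 21, 2001


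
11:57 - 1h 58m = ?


Start: 717 minutes from midnight
Subtract: 118 minutes
Remaining: 717 - 118 = 599
Hours: 9, Minutes: 59

09:59


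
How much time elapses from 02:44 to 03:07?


0h 23m

End time in minutes: 3×60 + 7 = 187
Start time in minutes: 2×60 + 44 = 164
Difference = 187 - 164 = 23 minutes
= 0 hours 23 minutes


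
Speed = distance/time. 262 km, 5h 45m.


Distance: 262 km
Time: 5h 45m = 345 min = 345/60 = 23/4 hours
Speed = 262 ÷ (23/4) = 262 × 4 / 23 = 1048/23 ≈ 45.6 km/h

45.6 km/h


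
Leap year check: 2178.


Rules: divisible by 4 AND (not by 100 OR by 400)
2178 ÷ 4 = 544 remainder 2 → not divisible by 4
Not divisible by 4 → not a leap year

No


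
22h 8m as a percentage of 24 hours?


0.9222 (92.22%)

Total minutes: 22×60 + 8 = 1328
Day = 24×60 = 1440 minutes
Fraction = 1328/1440 ≈ 0.9222
As a percentage: 1328/1440 × 100 ≈ 92.22%


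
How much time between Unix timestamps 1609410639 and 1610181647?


Difference = 1610181647 - 1609410639 = 771008 seconds
In hours: 771008 / 3600 ≈ 214.2
In days: 771008 / 86400 ≈ 8.92

771008 seconds (214.2 hours / 8.92 days)


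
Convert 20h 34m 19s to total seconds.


Hours: 20 × 3600 = 72000
Minutes: 34 × 60 = 2040
Seconds: 19
Total = 72000 + 2040 + 19 = 74059

74059 seconds


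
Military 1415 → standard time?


2:15 PM

Hour: 14
14 - 12 = 2 → PM


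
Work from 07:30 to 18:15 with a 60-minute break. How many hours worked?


9h 45m (585 minutes)

Total time = (18×60+15) - (7×60+30)
= 1095 - 450 = 645 min
Minus break: 645 - 60 = 585 min
= 9h 45m


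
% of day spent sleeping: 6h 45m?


28.1%

Time: 405 minutes
Day: 1440 minutes
Percentage = (405/1440) × 100 ≈ 28.1%


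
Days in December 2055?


31 days

Month: December (month 12)
December has 31 days


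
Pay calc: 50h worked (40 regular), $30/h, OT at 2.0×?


Regular: 40h × $30 = $1200.00
Overtime: 50 - 40 = 10h
OT pay: 10h × $30 × 2.0 = $600.00
Total = $1200.00 + $600.00 = $1800.00

$1800.00


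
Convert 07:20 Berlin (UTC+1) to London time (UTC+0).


06:20

Time difference = UTC+0 - UTC+1 = -1 hours
New hour = (7 -1) mod 24
= 6 mod 24 = 6
Minutes unchanged → 06:20


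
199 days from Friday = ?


Start: Friday (index 4)
(4 + 199) mod 7
= 203 mod 7
= 0
Index 0 → Monday

Monday


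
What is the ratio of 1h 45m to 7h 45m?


Duration 1: 105 minutes
Duration 2: 465 minutes
Ratio = 105:465
GCD = 15
Simplified = 7:31
As a decimal: 7/31 ≈ 0.23

7:31 (0.23)


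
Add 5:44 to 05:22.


Start: 322 minutes from midnight
Add: 344 minutes
Total: 666 minutes
Hours: 666 ÷ 60 = 11 remainder 6

11:06


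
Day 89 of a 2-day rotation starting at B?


Shift B

Shifts: A, B
Start: B (index 1)
Day 89: (1 + 89 - 1) mod 2
= 89 mod 2
= 1
Index 1 → shift B


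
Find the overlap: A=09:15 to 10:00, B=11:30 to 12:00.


0 minutes

Meeting A: 555-600 (in minutes from midnight)
Meeting B: 690-720
Overlap start = max(555, 690) = 690
Overlap end = min(600, 720) = 600
Overlap = max(0, 600 - 690) = 0 min


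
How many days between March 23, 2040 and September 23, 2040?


184 days

From March 23, 2040 to September 23, 2040
Rest of March 2040: 31 - 23 = 8
Full months: April 30, May 31, June 30, July 31, August 31
Days into September 2040: 23
Total = 8 + 30 + 31 + 30 + 31 + 31 + 23 = 184 days


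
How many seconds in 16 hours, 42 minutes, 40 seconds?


60160 seconds

Hours: 16 × 3600 = 57600
Minutes: 42 × 60 = 2520
Seconds: 40
Total = 57600 + 2520 + 40 = 60160


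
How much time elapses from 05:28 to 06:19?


End time in minutes: 6×60 + 19 = 379
Start time in minutes: 5×60 + 28 = 328
Difference = 379 - 328 = 51 minutes
= 0 hours 51 minutes

0h 51m


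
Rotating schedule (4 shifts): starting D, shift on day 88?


Shift C

Shifts: A, B, C, D
Start: D (index 3)
Day 88: (3 + 88 - 1) mod 4
= 90 mod 4
= 2
Index 2 → shift C


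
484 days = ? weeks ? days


Weeks: 484 ÷ 7 = 69 remainder 1

69 weeks 1 days


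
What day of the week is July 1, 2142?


Zeller's congruence:
q=1, m=7, k=42, j=21
h = (1 + ⌊13×8/5⌋ + 42 + ⌊42/4⌋ + ⌊21/4⌋ - 2×21) mod 7
= (1 + 20 + 42 + 10 + 5 - 42) mod 7
= 36 mod 7 = 1
h=1 → Sunday

Sunday


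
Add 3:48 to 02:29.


Start: 149 minutes from midnight
Add: 228 minutes
Total: 377 minutes
Hours: 377 ÷ 60 = 6 remainder 17

06:17


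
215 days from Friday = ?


Wednesday

Start: Friday (index 4)
(4 + 215) mod 7
= 219 mod 7
= 2
Index 2 → Wednesday


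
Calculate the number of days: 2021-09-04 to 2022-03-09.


From September 4, 2021 to March 9, 2022
Rest of September 2021: 30 - 4 = 26
Full months: October 31, November 30, December 31, January 31, February 2022 28
Days into March 2022: 9
Total = 26 + 31 + 30 + 31 + 31 + 28 + 9 = 186 days

186 days


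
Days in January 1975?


Month: January (month 1)
January has 31 days

31 days


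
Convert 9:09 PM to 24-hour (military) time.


Input: 9:09 PM
PM: 9 + 12 = 21

21:09


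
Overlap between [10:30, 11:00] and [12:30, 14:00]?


Meeting A: 630-660 (in minutes from midnight)
Meeting B: 750-840
Overlap start = max(630, 750) = 750
Overlap end = min(660, 840) = 660
Overlap = max(0, 660 - 750) = 0 min

0 minutes


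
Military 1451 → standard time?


2:51 PM

Hour: 14
14 - 12 = 2 → PM


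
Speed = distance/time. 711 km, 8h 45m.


Distance: 711 km
Time: 8h 45m = 525 min = 525/60 = 35/4 hours
Speed = 711 ÷ (35/4) = 711 × 4 / 35 = 2844/35 ≈ 81.3 km/h

81.3 km/h


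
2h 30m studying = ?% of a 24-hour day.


Time: 150 minutes
Day: 1440 minutes
Percentage = (150/1440) × 100 ≈ 10.4%

10.4%


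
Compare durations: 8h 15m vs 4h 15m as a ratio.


33:17 (1.94)

Duration 1: 495 minutes
Duration 2: 255 minutes
Ratio = 495:255
GCD = 15
Simplified = 33:17
As a decimal: 33/17 ≈ 1.94


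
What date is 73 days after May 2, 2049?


Start: May 2, 2049
Add 73 days
May 2 → June 1: 31 - 2 + 1 = 30 days (73 - 30 = 43 left)
June 1 → July 1: 30 - 1 + 1 = 30 days (43 - 30 = 13 left)
July 1 + 13 = July 14, 2049

July 14, 2049


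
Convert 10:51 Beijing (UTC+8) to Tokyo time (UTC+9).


11:51

Time difference = UTC+9 - UTC+8 = +1 hours
New hour = (10 + 1) mod 24
= 11 mod 24 = 11
Minutes unchanged → 11:51


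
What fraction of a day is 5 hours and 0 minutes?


Total minutes: 5×60 + 0 = 300
Day = 24×60 = 1440 minutes
Fraction = 300/1440 ≈ 0.2083
As a percentage: 300/1440 × 100 ≈ 20.83%

0.2083 (20.83%)


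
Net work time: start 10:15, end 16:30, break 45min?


5h 30m (330 minutes)

Total time = (16×60+30) - (10×60+15)
= 990 - 615 = 375 min
Minus break: 375 - 45 = 330 min
= 5h 30m


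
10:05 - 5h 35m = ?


04:30

Start: 605 minutes from midnight
Subtract: 335 minutes
Remaining: 605 - 335 = 270
Hours: 4, Minutes: 30


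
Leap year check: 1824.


Yes

Rules: divisible by 4 AND (not by 100 OR by 400)
1824 ÷ 4 = 456 exactly → divisible by 4
1824 ÷ 100 = 18 remainder 24 → not divisible by 100
Divisible by 4 but not by 100 → leap year


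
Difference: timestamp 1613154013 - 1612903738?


Difference = 1613154013 - 1612903738 = 250275 seconds
In hours: 250275 / 3600 ≈ 69.5
In days: 250275 / 86400 ≈ 2.90

250275 seconds (69.5 hours / 2.90 days)


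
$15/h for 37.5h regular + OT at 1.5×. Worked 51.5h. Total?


Regular: 37.5h × $15 = $562.50
Overtime: 51.5 - 37.5 = 14.0h
OT pay: 14.0h × $15 × 1.5 = $315.00
Total = $562.50 + $315.00 = $877.50

$877.50


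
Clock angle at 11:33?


Hour hand = 11×30 + 33×0.5 = 346.5°
Minute hand = 33×6 = 198°
Difference = |346.5 - 198| = 148.5°

148.5°


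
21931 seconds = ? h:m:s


Hours: 21931 ÷ 3600 = 6 remainder 331
Minutes: 331 ÷ 60 = 5 remainder 31
Seconds: 31

6h 5m 31s


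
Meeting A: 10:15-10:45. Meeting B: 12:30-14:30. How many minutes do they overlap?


0 minutes

Meeting A: 615-645 (in minutes from midnight)
Meeting B: 750-870
Overlap start = max(615, 750) = 750
Overlap end = min(645, 870) = 645
Overlap = max(0, 645 - 750) = 0 min


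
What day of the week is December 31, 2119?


Sunday

Zeller's congruence:
q=31, m=12, k=19, j=21
h = (31 + ⌊13×13/5⌋ + 19 + ⌊19/4⌋ + ⌊21/4⌋ - 2×21) mod 7
= (31 + 33 + 19 + 4 + 5 - 42) mod 7
= 50 mod 7 = 1
h=1 → Sunday


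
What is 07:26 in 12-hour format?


7:26 AM

Hour: 7
7 < 12 → AM


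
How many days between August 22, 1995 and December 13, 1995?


From August 22, 1995 to December 13, 1995
Rest of August 1995: 31 - 22 = 9
Full months: September 30, October 31, November 30
Days into December 1995: 13
Total = 9 + 30 + 31 + 30 + 13 = 113 days

113 days


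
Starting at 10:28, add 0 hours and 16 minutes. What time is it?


10:44

Start: 628 minutes from midnight
Add: 16 minutes
Total: 644 minutes
Hours: 644 ÷ 60 = 10 remainder 44


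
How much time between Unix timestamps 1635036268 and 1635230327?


Difference = 1635230327 - 1635036268 = 194059 seconds
In hours: 194059 / 3600 ≈ 53.9
In days: 194059 / 86400 ≈ 2.25

194059 seconds (53.9 hours / 2.25 days)


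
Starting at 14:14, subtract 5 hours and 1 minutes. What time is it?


09:13

Start: 854 minutes from midnight
Subtract: 301 minutes
Remaining: 854 - 301 = 553
Hours: 9, Minutes: 13


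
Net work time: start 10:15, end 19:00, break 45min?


Total time = (19×60+0) - (10×60+15)
= 1140 - 615 = 525 min
Minus break: 525 - 45 = 480 min
= 8h 0m

8h 0m (480 minutes)


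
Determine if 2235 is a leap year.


Rules: divisible by 4 AND (not by 100 OR by 400)
2235 ÷ 4 = 558 remainder 3 → not divisible by 4
Not divisible by 4 → not a leap year

No


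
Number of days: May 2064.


31 days

Month: May (month 5)
May has 31 days


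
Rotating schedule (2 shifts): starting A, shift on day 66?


Shift B

Shifts: A, B
Start: A (index 0)
Day 66: (0 + 66 - 1) mod 2
= 65 mod 2
= 1
Index 1 → shift B


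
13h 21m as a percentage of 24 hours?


0.5563 (55.63%)

Total minutes: 13×60 + 21 = 801
Day = 24×60 = 1440 minutes
Fraction = 801/1440 ≈ 0.5563
As a percentage: 801/1440 × 100 ≈ 55.63%


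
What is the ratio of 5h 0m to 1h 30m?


10:3 (3.33)

Duration 1: 300 minutes
Duration 2: 90 minutes
Ratio = 300:90
GCD = 30
Simplified = 10:3
As a decimal: 10/3 ≈ 3.33


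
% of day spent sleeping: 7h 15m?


30.2%

Time: 435 minutes
Day: 1440 minutes
Percentage = (435/1440) × 100 ≈ 30.2%


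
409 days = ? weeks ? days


Weeks: 409 ÷ 7 = 58 remainder 3

58 weeks 3 days


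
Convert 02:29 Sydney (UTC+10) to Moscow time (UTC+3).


19:29 (previous day)

Time difference = UTC+3 - UTC+10 = -7 hours
New hour = (2 -7) mod 24
= -5 mod 24 = 19
Minutes unchanged → 19:29; -5 < 0 → previous day


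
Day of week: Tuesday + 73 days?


Friday

Start: Tuesday (index 1)
(1 + 73) mod 7
= 74 mod 7
= 4
Index 4 → Friday


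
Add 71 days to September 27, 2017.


December 7, 2017

Start: September 27, 2017
Add 71 days
September 27 → October 1: 30 - 27 + 1 = 4 days (71 - 4 = 67 left)
October 1 → November 1: 31 - 1 + 1 = 31 days (67 - 31 = 36 left)
November 1 → December 1: 30 - 1 + 1 = 30 days (36 - 30 = 6 left)
December 1 + 6 = December 7, 2017


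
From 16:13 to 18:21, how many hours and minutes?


2h 8m

End time in minutes: 18×60 + 21 = 1101
Start time in minutes: 16×60 + 13 = 973
Difference = 1101 - 973 = 128 minutes
= 2 hours 8 minutes


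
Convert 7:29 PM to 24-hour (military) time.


19:29

Input: 7:29 PM
PM: 7 + 12 = 19


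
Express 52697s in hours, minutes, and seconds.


14h 38m 17s

Hours: 52697 ÷ 3600 = 14 remainder 2297
Minutes: 2297 ÷ 60 = 38 remainder 17
Seconds: 17


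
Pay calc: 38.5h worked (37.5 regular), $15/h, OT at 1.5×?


Regular: 37.5h × $15 = $562.50
Overtime: 38.5 - 37.5 = 1.0h
OT pay: 1.0h × $15 × 1.5 = $22.50
Total = $562.50 + $22.50 = $585.00

$585.00


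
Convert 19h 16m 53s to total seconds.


69413 seconds

Hours: 19 × 3600 = 68400
Minutes: 16 × 60 = 960
Seconds: 53
Total = 68400 + 960 + 53 = 69413


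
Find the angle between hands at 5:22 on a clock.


Hour hand = 5×30 + 22×0.5 = 161.0°
Minute hand = 22×6 = 132°
Difference = |161.0 - 132| = 29.0°

29.0°


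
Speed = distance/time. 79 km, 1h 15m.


Distance: 79 km
Time: 1h 15m = 75 min = 75/60 = 5/4 hours
Speed = 79 ÷ (5/4) = 79 × 4 / 5 = 316/5 = 63.2 km/h

63.2 km/h


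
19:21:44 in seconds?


Hours: 19 × 3600 = 68400
Minutes: 21 × 60 = 1260
Seconds: 44
Total = 68400 + 1260 + 44 = 69704

69704 seconds


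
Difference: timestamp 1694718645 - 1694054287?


Difference = 1694718645 - 1694054287 = 664358 seconds
In hours: 664358 / 3600 ≈ 184.5
In days: 664358 / 86400 ≈ 7.69

664358 seconds (184.5 hours / 7.69 days)


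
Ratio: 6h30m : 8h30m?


13:17 (0.76)

Duration 1: 390 minutes
Duration 2: 510 minutes
Ratio = 390:510
GCD = 30
Simplified = 13:17
As a decimal: 13/17 ≈ 0.76


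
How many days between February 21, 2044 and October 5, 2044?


From February 21, 2044 to October 5, 2044
Rest of February 2044: 29 - 21 = 8
Full months: March 31, April 30, May 31, June 30, July 31, August 31, September 30
Days into October 2044: 5
Total = 8 + 31 + 30 + 31 + 30 + 31 + 31 + 30 + 5 = 227 days

227 days


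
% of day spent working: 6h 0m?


Time: 360 minutes
Day: 1440 minutes
Percentage = (360/1440) × 100 = 25.0%

25.0%


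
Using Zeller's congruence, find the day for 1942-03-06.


Friday

Zeller's congruence:
q=6, m=3, k=42, j=19
h = (6 + ⌊13×4/5⌋ + 42 + ⌊42/4⌋ + ⌊19/4⌋ - 2×19) mod 7
= (6 + 10 + 42 + 10 + 4 - 38) mod 7
= 34 mod 7 = 6
h=6 → Friday


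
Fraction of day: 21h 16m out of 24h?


0.8861 (88.61%)

Total minutes: 21×60 + 16 = 1276
Day = 24×60 = 1440 minutes
Fraction = 1276/1440 ≈ 0.8861
As a percentage: 1276/1440 × 100 ≈ 88.61%


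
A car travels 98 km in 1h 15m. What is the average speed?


Distance: 98 km
Time: 1h 15m = 75 min = 75/60 = 5/4 hours
Speed = 98 ÷ (5/4) = 98 × 4 / 5 = 392/5 = 78.4 km/h

78.4 km/h


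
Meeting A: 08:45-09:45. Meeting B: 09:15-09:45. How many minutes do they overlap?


30 minutes

Meeting A: 525-585 (in minutes from midnight)
Meeting B: 555-585
Overlap start = max(525, 555) = 555
Overlap end = min(585, 585) = 585
Overlap = max(0, 585 - 555) = 30 min


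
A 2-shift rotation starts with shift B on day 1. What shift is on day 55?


Shifts: A, B
Start: B (index 1)
Day 55: (1 + 55 - 1) mod 2
= 55 mod 2
= 1
Index 1 → shift B

Shift B


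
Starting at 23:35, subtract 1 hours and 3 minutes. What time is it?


Start: 1415 minutes from midnight
Subtract: 63 minutes
Remaining: 1415 - 63 = 1352
Hours: 22, Minutes: 32

22:32


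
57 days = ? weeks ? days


Weeks: 57 ÷ 7 = 8 remainder 1

8 weeks 1 days


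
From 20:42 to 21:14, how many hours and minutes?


0h 32m

End time in minutes: 21×60 + 14 = 1274
Start time in minutes: 20×60 + 42 = 1242
Difference = 1274 - 1242 = 32 minutes
= 0 hours 32 minutes


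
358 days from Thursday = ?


Start: Thursday (index 3)
(3 + 358) mod 7
= 361 mod 7
= 4
Index 4 → Friday

Friday


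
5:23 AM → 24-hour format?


Input: 5:23 AM
AM hour stays: 5

05:23


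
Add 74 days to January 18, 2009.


Start: January 18, 2009
Add 74 days
January 18 → February 1: 31 - 18 + 1 = 14 days (74 - 14 = 60 left)
February 1 → March 1: 28 - 1 + 1 = 28 days (60 - 28 = 32 left)
March 1 → April 1: 31 - 1 + 1 = 31 days (32 - 31 = 1 left)
April 1 + 1 = April 2, 2009

April 2, 2009


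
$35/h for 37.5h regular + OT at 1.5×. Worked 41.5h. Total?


$1522.50

Regular: 37.5h × $35 = $1312.50
Overtime: 41.5 - 37.5 = 4.0h
OT pay: 4.0h × $35 × 1.5 = $210.00
Total = $1312.50 + $210.00 = $1522.50


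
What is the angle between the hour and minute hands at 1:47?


Hour hand = 1×30 + 47×0.5 = 53.5°
Minute hand = 47×6 = 282°
Difference = |53.5 - 282| = 228.5°
Since > 180°: 360 - 228.5 = 131.5°

131.5°


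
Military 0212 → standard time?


2:12 AM

Hour: 2
2 < 12 → AM


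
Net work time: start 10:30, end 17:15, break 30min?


Total time = (17×60+15) - (10×60+30)
= 1035 - 630 = 405 min
Minus break: 405 - 30 = 375 min
= 6h 15m

6h 15m (375 minutes)


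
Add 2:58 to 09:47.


12:45

Start: 587 minutes from midnight
Add: 178 minutes
Total: 765 minutes
Hours: 765 ÷ 60 = 12 remainder 45


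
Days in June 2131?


Month: June (month 6)
June has 30 days

30 days


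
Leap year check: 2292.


Yes

Rules: divisible by 4 AND (not by 100 OR by 400)
2292 ÷ 4 = 573 exactly → divisible by 4
2292 ÷ 100 = 22 remainder 92 → not divisible by 100
Divisible by 4 but not by 100 → leap year


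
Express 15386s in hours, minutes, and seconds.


4h 16m 26s

Hours: 15386 ÷ 3600 = 4 remainder 986
Minutes: 986 ÷ 60 = 16 remainder 26
Seconds: 26


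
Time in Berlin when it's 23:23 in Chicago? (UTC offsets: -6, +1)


Time difference = UTC+1 - UTC-6 = +7 hours
New hour = (23 + 7) mod 24
= 30 mod 24 = 6
Minutes unchanged → 06:23; 30 ≥ 24 → next day

06:23 (next day)


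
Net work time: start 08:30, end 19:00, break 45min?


9h 45m (585 minutes)

Total time = (19×60+0) - (8×60+30)
= 1140 - 510 = 630 min
Minus break: 630 - 45 = 585 min
= 9h 45m


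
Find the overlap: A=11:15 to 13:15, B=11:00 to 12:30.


75 minutes

Meeting A: 675-795 (in minutes from midnight)
Meeting B: 660-750
Overlap start = max(675, 660) = 675
Overlap end = min(795, 750) = 750
Overlap = max(0, 750 - 675) = 75 min


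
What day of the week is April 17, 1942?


Friday

Zeller's congruence:
q=17, m=4, k=42, j=19
h = (17 + ⌊13×5/5⌋ + 42 + ⌊42/4⌋ + ⌊19/4⌋ - 2×19) mod 7
= (17 + 13 + 42 + 10 + 4 - 38) mod 7
= 48 mod 7 = 6
h=6 → Friday


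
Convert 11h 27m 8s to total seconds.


41228 seconds

Hours: 11 × 3600 = 39600
Minutes: 27 × 60 = 1620
Seconds: 8
Total = 39600 + 1620 + 8 = 41228


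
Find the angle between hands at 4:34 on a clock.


67.0°

Hour hand = 4×30 + 34×0.5 = 137.0°
Minute hand = 34×6 = 204°
Difference = |137.0 - 204| = 67.0°


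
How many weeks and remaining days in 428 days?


61 weeks 1 days

Weeks: 428 ÷ 7 = 61 remainder 1


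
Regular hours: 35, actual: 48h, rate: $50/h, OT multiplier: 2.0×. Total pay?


Regular: 35h × $50 = $1750.00
Overtime: 48 - 35 = 13h
OT pay: 13h × $50 × 2.0 = $1300.00
Total = $1750.00 + $1300.00 = $3050.00

$3050.00


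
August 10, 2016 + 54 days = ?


Start: August 10, 2016
Add 54 days
August 10 → September 1: 31 - 10 + 1 = 22 days (54 - 22 = 32 left)
September 1 → October 1: 30 - 1 + 1 = 30 days (32 - 30 = 2 left)
October 1 + 2 = October 3, 2016

October 3, 2016


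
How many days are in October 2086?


31 days

Month: October (month 10)
October has 31 days


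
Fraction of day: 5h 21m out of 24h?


Total minutes: 5×60 + 21 = 321
Day = 24×60 = 1440 minutes
Fraction = 321/1440 ≈ 0.2229
As a percentage: 321/1440 × 100 ≈ 22.29%

0.2229 (22.29%)


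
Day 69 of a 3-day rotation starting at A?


Shift C

Shifts: A, B, C
Start: A (index 0)
Day 69: (0 + 69 - 1) mod 3
= 68 mod 3
= 2
Index 2 → shift C


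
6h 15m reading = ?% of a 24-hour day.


Time: 375 minutes
Day: 1440 minutes
Percentage = (375/1440) × 100 ≈ 26.0%

26.0%


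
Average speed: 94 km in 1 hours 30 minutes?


Distance: 94 km
Time: 1h 30m = 90 min = 90/60 = 3/2 hours
Speed = 94 ÷ (3/2) = 94 × 2 / 3 = 188/3 ≈ 62.7 km/h

62.7 km/h


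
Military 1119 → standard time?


11:19 AM

Hour: 11
11 < 12 → AM


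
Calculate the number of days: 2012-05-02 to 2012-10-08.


159 days

From May 2, 2012 to October 8, 2012
Rest of May 2012: 31 - 2 = 29
Full months: June 30, July 31, August 31, September 30
Days into October 2012: 8
Total = 29 + 30 + 31 + 31 + 30 + 8 = 159 days


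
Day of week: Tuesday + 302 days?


Start: Tuesday (index 1)
(1 + 302) mod 7
= 303 mod 7
= 2
Index 2 → Wednesday

Wednesday


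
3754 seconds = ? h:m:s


Hours: 3754 ÷ 3600 = 1 remainder 154
Minutes: 154 ÷ 60 = 2 remainder 34
Seconds: 34

1h 2m 34s


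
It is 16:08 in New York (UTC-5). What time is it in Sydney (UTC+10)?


07:08 (next day)

Time difference = UTC+10 - UTC-5 = +15 hours
New hour = (16 + 15) mod 24
= 31 mod 24 = 7
Minutes unchanged → 07:08; 31 ≥ 24 → next day


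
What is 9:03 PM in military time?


Input: 9:03 PM
PM: 9 + 12 = 21

21:03


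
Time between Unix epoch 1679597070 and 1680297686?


Difference = 1680297686 - 1679597070 = 700616 seconds
In hours: 700616 / 3600 ≈ 194.6
In days: 700616 / 86400 ≈ 8.11

700616 seconds (194.6 hours / 8.11 days)
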